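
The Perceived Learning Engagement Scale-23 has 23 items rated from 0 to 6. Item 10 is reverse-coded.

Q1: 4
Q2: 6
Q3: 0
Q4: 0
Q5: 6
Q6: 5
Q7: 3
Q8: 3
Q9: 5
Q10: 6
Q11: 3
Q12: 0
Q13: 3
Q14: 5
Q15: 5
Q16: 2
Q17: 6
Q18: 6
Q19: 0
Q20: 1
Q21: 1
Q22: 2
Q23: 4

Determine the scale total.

70

Reversing item 10 with 6 − raw:
Total = 4 + 6 + 0 + 0 + 6 + 5 + 3 + 3 + 5 + (6−6) + 3 + 0 + 3 + 5 + 5 + 2 + 6 + 6 + 0 + 1 + 1 + 2 + 4
      = 4 + 6 + 0 + 0 + 6 + 5 + 3 + 3 + 5 + 0 + 3 + 0 + 3 + 5 + 5 + 2 + 6 + 6 + 0 + 1 + 1 + 2 + 4 = 70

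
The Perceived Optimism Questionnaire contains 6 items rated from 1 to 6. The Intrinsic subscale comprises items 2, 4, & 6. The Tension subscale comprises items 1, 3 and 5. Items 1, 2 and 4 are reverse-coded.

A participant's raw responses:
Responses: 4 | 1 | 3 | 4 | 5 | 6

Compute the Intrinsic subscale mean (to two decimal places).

5.00

Intrinsic items: 2, 4, 6.
Of these, items 2 and 4 are reverse-coded; reversed = (1+6) − raw = 7 − raw.
  item 2: 7 − 1 = 6
  item 4: 7 − 4 = 3
  item 6: 6
Sum = 6 + 3 + 6 = 15
Mean = 15 / 3 = 5.00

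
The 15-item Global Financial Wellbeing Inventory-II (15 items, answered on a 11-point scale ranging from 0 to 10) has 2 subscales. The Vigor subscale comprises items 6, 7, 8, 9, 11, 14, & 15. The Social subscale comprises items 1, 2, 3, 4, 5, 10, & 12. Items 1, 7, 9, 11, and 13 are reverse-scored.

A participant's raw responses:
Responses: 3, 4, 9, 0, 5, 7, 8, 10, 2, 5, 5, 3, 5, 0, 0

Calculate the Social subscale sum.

33

Social items: 1, 2, 3, 4, 5, 10, 12.
Of these, item 1 is reverse-scored; reversed = (0+10) − raw = 10 − raw.
  item 1: 10 − 3 = 7
  item 2: 4
  item 3: 9
  item 4: 0
  item 5: 5
  item 10: 5
  item 12: 3
Sum = 7 + 4 + 9 + 0 + 5 + 5 + 3 = 33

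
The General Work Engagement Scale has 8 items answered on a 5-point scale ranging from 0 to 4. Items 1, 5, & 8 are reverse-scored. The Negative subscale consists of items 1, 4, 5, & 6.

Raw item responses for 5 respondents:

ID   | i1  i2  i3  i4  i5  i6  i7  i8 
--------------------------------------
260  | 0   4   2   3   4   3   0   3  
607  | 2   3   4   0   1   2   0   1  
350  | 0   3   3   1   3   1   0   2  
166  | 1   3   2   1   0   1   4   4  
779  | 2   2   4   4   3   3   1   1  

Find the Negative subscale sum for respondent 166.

9

Respondent 166 raw: 1, 3, 2, 1, 0, 1, 4, 4.
Negative items: 1, 4, 5, 6.
Reverse-coded (reverse-coded value = 4 − response):
  item 1: 4 − 1 = 3
  item 4: 1
  item 5: 4 − 0 = 4
  item 6: 1
Sum = 3 + 1 + 4 + 1 = 9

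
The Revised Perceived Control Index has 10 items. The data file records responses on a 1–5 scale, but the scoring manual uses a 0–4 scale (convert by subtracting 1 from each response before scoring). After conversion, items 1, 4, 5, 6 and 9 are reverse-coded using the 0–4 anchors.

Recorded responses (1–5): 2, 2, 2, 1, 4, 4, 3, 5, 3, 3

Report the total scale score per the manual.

Convert to 0–4: 1, 1, 1, 0, 3, 3, 2, 4, 2, 2
Reverse-coded (reversed = (0+4) − raw = 4 − raw):
  item 1: 4 − 1 = 3
  item 4: 4 − 0 = 4
  item 5: 4 − 3 = 1
  item 6: 4 − 3 = 1
  item 9: 4 − 2 = 2
Scored: 3, 1, 1, 4, 1, 1, 2, 4, 2, 2
Total = 21

21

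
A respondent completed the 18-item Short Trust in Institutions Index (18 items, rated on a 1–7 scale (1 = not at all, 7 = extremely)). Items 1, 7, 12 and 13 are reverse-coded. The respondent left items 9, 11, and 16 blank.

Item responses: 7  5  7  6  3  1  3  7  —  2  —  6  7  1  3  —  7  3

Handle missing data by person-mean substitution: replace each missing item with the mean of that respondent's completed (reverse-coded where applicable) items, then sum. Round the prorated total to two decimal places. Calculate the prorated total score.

64.80

Reverse-coded (reversed = (1+7) − raw = 8 − raw):
  item 1: 8 − 7 = 1
  item 7: 8 − 3 = 5
  item 12: 8 − 6 = 2
  item 13: 8 − 7 = 1
Completed scored items (15 of 18): 1, 5, 7, 6, 3, 1, 5, 7, 2, 2, 1, 1, 3, 7, 3; sum = 54.
Person mean = 54 / 15 ≈ 3.6000
Prorated total = (54 / 15) × 18 = 64.80 (to 2 dp)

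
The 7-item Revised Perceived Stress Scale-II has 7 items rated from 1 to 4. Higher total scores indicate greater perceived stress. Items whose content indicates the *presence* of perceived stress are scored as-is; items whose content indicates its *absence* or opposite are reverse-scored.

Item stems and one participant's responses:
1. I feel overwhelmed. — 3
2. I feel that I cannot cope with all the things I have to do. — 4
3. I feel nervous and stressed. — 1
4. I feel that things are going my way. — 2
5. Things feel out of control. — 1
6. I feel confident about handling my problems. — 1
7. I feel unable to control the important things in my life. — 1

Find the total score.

17

Items 4, 6 describe the absence/opposite of perceived stress → reverse-score.
reverse-coded value = 5 − response.
  item 1: 3
  item 2: 4
  item 3: 1
  item 4: 5 − 2 = 3
  item 5: 1
  item 6: 5 − 1 = 4
  item 7: 1
Total = 3 + 4 + 1 + 3 + 1 + 4 + 1 = 17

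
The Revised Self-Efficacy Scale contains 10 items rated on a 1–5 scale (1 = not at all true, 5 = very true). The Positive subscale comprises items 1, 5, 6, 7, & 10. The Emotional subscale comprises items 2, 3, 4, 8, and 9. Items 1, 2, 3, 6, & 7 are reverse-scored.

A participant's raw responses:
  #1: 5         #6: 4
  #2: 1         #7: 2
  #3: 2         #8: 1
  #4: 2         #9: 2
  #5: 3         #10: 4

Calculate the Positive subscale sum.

14

Positive items: 1, 5, 6, 7, 10.
Of these, items 1, 6, and 7 are reverse-scored; reverse-coded value = 6 − response.
  item 1: 6 − 5 = 1
  item 5: 3
  item 6: 6 − 4 = 2
  item 7: 6 − 2 = 4
  item 10: 4
Sum = 1 + 3 + 2 + 4 + 4 = 14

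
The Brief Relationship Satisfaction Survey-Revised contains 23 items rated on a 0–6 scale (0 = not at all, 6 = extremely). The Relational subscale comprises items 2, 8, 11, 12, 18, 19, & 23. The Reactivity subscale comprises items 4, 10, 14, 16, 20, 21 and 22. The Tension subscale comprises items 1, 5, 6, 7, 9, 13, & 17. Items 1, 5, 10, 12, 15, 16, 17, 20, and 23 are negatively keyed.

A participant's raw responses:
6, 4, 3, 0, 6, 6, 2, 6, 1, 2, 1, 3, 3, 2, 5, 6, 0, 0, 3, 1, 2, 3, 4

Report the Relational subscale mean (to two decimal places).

Relational items: 2, 8, 11, 12, 18, 19, 23.
Of these, items 12 & 23 are negatively keyed; reverse-coded value = 6 − response.
  item 2: 4
  item 8: 6
  item 11: 1
  item 12: 6 − 3 = 3
  item 18: 0
  item 19: 3
  item 23: 6 − 4 = 2
Sum = 4 + 6 + 1 + 3 + 0 + 3 + 2 = 19
Mean = 19 / 7 = 2.71

2.71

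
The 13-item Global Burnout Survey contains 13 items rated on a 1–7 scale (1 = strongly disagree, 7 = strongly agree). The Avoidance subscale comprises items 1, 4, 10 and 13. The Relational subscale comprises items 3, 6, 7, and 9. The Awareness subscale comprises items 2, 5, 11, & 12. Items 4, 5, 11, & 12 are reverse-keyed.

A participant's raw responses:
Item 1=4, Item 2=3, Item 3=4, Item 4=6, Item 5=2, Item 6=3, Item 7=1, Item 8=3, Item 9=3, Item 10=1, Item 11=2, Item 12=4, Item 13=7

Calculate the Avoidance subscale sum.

14

Avoidance items: 1, 4, 10, 13.
Of these, item 4 is reverse-keyed; reverse-coded value = 8 − response.
  item 1: 4
  item 4: 8 − 6 = 2
  item 10: 1
  item 13: 7
Sum = 4 + 2 + 1 + 7 = 14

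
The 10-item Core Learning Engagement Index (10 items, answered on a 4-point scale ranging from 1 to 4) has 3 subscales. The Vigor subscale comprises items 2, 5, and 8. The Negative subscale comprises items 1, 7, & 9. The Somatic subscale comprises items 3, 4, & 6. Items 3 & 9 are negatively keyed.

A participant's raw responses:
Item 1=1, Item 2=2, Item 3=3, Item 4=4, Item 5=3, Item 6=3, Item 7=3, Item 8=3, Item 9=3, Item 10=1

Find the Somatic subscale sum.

Somatic items: 3, 4, 6.
Of these, item 3 is negatively keyed; reversed = (1+4) − raw = 5 − raw.
  item 3: 5 − 3 = 2
  item 4: 4
  item 6: 3
Sum = 2 + 4 + 3 = 9

9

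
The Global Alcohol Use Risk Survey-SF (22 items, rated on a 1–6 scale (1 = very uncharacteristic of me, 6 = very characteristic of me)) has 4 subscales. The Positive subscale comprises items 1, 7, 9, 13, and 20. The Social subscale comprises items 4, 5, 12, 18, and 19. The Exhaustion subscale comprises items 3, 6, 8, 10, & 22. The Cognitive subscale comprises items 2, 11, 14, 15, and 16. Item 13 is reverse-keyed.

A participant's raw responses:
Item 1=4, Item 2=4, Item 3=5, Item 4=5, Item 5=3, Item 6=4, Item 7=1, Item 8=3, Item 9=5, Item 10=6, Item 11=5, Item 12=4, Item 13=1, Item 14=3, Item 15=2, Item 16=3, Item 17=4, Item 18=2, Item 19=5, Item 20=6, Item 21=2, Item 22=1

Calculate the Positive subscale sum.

Positive items: 1, 7, 9, 13, 20.
Of these, item 13 is reverse-keyed; reverse-coded value = 7 − response.
  item 1: 4
  item 7: 1
  item 9: 5
  item 13: 7 − 1 = 6
  item 20: 6
Sum = 4 + 1 + 5 + 6 + 6 = 22

22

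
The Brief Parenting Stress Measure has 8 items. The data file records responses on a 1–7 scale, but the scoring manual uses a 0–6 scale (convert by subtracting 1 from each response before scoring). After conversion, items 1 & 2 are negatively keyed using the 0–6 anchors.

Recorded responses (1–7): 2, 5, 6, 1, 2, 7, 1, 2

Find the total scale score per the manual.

20

Convert to 0–6: 1, 4, 5, 0, 1, 6, 0, 1
Reverse-coded (on a 0–6 scale, reversed = 6 − raw):
  item 1: 6 − 1 = 5
  item 2: 6 − 4 = 2
Scored: 5, 2, 5, 0, 1, 6, 0, 1
Total = 20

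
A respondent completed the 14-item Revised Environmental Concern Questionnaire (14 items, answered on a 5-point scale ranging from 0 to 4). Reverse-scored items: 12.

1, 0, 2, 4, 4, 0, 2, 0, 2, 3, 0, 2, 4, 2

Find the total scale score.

Reversing item 12 with 4 − raw:
Total = 1 + 0 + 2 + 4 + 4 + 0 + 2 + 0 + 2 + 3 + 0 + (4−2) + 4 + 2
      = 1 + 0 + 2 + 4 + 4 + 0 + 2 + 0 + 2 + 3 + 0 + 2 + 4 + 2 = 26

26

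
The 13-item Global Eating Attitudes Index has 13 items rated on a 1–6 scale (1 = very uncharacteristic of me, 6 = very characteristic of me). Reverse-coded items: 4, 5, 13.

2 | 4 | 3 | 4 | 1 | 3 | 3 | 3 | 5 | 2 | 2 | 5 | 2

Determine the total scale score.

46

Raw sum = 39. Reverse-coded items: 4, 5, 13; their raw sum = 7.
Each reversal replaces raw with 7 − raw, changing the total by 7 − 2·raw per item.
Total = 39 + 3·7 − 2·7 = 39 + 21 − 14 = 46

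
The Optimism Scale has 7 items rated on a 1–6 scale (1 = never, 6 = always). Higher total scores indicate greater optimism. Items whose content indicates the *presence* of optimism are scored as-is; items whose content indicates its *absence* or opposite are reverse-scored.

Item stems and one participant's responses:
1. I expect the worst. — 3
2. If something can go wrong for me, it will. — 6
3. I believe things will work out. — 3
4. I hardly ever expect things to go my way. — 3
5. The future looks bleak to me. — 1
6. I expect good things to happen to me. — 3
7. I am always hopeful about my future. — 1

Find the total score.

22

Items 1, 2, 4, 5 describe the absence/opposite of optimism → reverse-score.
on a 1–6 scale, reversed = 7 − raw.
  item 1: 7 − 3 = 4
  item 2: 7 − 6 = 1
  item 3: 3
  item 4: 7 − 3 = 4
  item 5: 7 − 1 = 6
  item 6: 3
  item 7: 1
Total = 4 + 1 + 3 + 4 + 6 + 3 + 1 = 22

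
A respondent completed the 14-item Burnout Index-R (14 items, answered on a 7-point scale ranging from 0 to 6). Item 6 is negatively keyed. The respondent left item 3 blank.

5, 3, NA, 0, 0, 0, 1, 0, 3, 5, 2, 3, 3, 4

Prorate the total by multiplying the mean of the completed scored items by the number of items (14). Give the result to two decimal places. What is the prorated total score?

37.69

Reverse-coded (reversed = (0+6) − raw = 6 − raw):
  item 6: 6 − 0 = 6
Completed scored items (13 of 14): 5, 3, 0, 0, 6, 1, 0, 3, 5, 2, 3, 3, 4; sum = 35.
Person mean = 35 / 13 ≈ 2.6923
Prorated total = (35 / 13) × 14 = 37.69 (to 2 dp)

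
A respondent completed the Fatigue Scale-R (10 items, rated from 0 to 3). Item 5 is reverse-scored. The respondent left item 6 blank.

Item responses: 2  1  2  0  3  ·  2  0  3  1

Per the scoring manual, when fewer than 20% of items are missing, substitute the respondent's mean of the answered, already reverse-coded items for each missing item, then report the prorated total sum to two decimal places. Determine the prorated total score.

12.22

Reverse-coded (on a 0–3 scale, reversed = 3 − raw):
  item 5: 3 − 3 = 0
Completed scored items (9 of 10): 2, 1, 2, 0, 0, 2, 0, 3, 1; sum = 11.
Person mean = 11 / 9 ≈ 1.2222
Prorated total = (11 / 9) × 10 = 12.22 (to 2 dp)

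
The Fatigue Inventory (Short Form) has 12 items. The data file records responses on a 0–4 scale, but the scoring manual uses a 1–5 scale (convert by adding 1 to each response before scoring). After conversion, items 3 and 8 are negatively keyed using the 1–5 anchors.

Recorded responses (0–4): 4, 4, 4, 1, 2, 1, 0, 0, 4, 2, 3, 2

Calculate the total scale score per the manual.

39

Convert to 1–5: 5, 5, 5, 2, 3, 2, 1, 1, 5, 3, 4, 3
Reverse-coded (on a 1–5 scale, reversed = 6 − raw):
  item 3: 6 − 5 = 1
  item 8: 6 − 1 = 5
Scored: 5, 5, 1, 2, 3, 2, 1, 5, 5, 3, 4, 3
Total = 39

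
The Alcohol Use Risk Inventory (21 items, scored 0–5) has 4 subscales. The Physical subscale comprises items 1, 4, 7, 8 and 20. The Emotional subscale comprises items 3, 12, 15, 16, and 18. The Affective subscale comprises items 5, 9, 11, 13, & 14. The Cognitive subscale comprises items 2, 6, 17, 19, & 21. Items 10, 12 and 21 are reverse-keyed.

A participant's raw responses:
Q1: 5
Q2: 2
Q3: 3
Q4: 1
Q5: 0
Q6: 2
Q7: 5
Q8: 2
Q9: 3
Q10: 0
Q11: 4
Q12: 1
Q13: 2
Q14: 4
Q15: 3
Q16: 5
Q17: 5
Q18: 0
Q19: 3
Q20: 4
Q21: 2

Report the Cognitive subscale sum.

Cognitive items: 2, 6, 17, 19, 21.
Of these, item 21 is reverse-keyed; on a 0–5 scale, reversed = 5 − raw.
  item 2: 2
  item 6: 2
  item 17: 5
  item 19: 3
  item 21: 5 − 2 = 3
Sum = 2 + 2 + 5 + 3 + 3 = 15

15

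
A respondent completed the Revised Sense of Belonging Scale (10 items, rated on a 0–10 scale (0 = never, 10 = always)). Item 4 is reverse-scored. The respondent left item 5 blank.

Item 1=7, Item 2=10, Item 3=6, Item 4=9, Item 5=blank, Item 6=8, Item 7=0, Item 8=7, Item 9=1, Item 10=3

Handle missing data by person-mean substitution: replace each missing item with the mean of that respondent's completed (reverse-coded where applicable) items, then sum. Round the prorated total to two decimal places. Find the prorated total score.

Reverse-coded (reverse-coded value = 10 − response):
  item 4: 10 − 9 = 1
Completed scored items (9 of 10): 7, 10, 6, 1, 8, 0, 7, 1, 3; sum = 43.
Person mean = 43 / 9 ≈ 4.7778
Prorated total = (43 / 9) × 10 = 47.78 (to 2 dp)

47.78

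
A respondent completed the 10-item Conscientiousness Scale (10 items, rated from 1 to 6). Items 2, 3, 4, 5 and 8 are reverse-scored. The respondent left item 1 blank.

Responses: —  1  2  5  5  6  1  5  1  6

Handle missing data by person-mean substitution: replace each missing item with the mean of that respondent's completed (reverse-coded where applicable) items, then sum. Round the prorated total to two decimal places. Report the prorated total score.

34.44

Reverse-coded (on a 1–6 scale, reversed = 7 − raw):
  item 2: 7 − 1 = 6
  item 3: 7 − 2 = 5
  item 4: 7 − 5 = 2
  item 5: 7 − 5 = 2
  item 8: 7 − 5 = 2
Completed scored items (9 of 10): 6, 5, 2, 2, 6, 1, 2, 1, 6; sum = 31.
Person mean = 31 / 9 ≈ 3.4444
Prorated total = (31 / 9) × 10 = 34.44 (to 2 dp)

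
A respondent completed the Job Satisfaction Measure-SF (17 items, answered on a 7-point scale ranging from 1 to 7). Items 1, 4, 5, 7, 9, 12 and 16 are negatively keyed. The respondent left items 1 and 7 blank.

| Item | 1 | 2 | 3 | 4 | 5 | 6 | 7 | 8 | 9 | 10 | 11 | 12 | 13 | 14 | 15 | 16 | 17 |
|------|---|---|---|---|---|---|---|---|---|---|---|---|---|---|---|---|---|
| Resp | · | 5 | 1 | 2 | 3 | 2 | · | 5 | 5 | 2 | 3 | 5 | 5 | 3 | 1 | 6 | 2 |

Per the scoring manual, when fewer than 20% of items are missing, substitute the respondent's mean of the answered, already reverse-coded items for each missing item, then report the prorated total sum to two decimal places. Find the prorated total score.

54.40

Reverse-coded (reversed = (1+7) − raw = 8 − raw):
  item 4: 8 − 2 = 6
  item 5: 8 − 3 = 5
  item 9: 8 − 5 = 3
  item 12: 8 − 5 = 3
  item 16: 8 − 6 = 2
Completed scored items (15 of 17): 5, 1, 6, 5, 2, 5, 3, 2, 3, 3, 5, 3, 1, 2, 2; sum = 48.
Person mean = 48 / 15 ≈ 3.2000
Prorated total = (48 / 15) × 17 = 54.40 (to 2 dp)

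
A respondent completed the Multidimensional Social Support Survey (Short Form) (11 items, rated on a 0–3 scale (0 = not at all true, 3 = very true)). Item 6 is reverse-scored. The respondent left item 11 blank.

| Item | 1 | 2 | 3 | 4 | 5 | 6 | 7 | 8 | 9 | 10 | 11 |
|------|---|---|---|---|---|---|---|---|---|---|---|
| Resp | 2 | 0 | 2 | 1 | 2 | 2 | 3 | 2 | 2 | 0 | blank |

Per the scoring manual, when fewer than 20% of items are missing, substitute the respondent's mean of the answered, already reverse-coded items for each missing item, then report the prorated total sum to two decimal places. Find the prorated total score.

16.50

Reverse-coded (reverse-coded value = 3 − response):
  item 6: 3 − 2 = 1
Completed scored items (10 of 11): 2, 0, 2, 1, 2, 1, 3, 2, 2, 0; sum = 15.
Person mean = 15 / 10 ≈ 1.5000
Prorated total = (15 / 10) × 11 = 16.50 (to 2 dp)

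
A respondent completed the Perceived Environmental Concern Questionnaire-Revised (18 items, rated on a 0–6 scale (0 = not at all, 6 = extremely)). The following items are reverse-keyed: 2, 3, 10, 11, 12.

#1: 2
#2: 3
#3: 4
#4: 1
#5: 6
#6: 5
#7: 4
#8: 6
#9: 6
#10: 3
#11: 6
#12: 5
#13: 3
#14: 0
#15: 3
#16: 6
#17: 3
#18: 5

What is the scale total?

Apply reverse scoring (on a 0–6 scale, reversed = 6 − raw):
  item 2: 6 − 3 = 3
  item 3: 6 − 4 = 2
  item 10: 6 − 3 = 3
  item 11: 6 − 6 = 0
  item 12: 6 − 5 = 1
Scored items: 2, 3, 2, 1, 6, 5, 4, 6, 6, 3, 0, 1, 3, 0, 3, 6, 3, 5
Total = 2 + 3 + 2 + 1 + 6 + 5 + 4 + 6 + 6 + 3 + 0 + 1 + 3 + 0 + 3 + 6 + 3 + 5 = 59

59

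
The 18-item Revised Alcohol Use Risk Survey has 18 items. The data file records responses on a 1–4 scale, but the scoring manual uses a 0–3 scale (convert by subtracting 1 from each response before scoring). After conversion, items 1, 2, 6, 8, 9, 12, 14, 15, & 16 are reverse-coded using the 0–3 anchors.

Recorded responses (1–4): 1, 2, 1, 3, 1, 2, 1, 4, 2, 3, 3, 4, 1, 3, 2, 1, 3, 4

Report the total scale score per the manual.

Convert to 0–3: 0, 1, 0, 2, 0, 1, 0, 3, 1, 2, 2, 3, 0, 2, 1, 0, 2, 3
Reverse-coded (reversed = (0+3) − raw = 3 − raw):
  item 1: 3 − 0 = 3
  item 2: 3 − 1 = 2
  item 6: 3 − 1 = 2
  item 8: 3 − 3 = 0
  item 9: 3 − 1 = 2
  item 12: 3 − 3 = 0
  item 14: 3 − 2 = 1
  item 15: 3 − 1 = 2
  item 16: 3 − 0 = 3
Scored: 3, 2, 0, 2, 0, 2, 0, 0, 2, 2, 2, 0, 0, 1, 2, 3, 2, 3
Total = 26

26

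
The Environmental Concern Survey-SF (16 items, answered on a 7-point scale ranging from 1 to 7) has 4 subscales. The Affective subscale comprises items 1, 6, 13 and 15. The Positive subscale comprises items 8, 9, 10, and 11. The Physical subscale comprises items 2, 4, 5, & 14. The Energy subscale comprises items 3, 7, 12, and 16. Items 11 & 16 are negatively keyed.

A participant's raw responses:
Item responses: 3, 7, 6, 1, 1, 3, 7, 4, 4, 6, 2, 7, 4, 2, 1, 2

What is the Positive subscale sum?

20

Positive items: 8, 9, 10, 11.
Of these, item 11 is negatively keyed; on a 1–7 scale, reversed = 8 − raw.
  item 8: 4
  item 9: 4
  item 10: 6
  item 11: 8 − 2 = 6
Sum = 4 + 4 + 6 + 6 = 20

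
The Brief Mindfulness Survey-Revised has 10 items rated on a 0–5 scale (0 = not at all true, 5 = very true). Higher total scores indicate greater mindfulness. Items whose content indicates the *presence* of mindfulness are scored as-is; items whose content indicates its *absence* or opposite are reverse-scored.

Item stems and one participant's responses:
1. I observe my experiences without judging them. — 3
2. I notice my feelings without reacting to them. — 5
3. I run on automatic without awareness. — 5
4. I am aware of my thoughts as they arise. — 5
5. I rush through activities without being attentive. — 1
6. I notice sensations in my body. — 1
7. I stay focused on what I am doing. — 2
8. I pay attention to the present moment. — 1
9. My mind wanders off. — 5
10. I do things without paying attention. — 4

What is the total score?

22

Items 3, 5, 9, 10 describe the absence/opposite of mindfulness → reverse-score.
on a 0–5 scale, reversed = 5 − raw.
  item 1: 3
  item 2: 5
  item 3: 5 − 5 = 0
  item 4: 5
  item 5: 5 − 1 = 4
  item 6: 1
  item 7: 2
  item 8: 1
  item 9: 5 − 5 = 0
  item 10: 5 − 4 = 1
Total = 3 + 5 + 0 + 5 + 4 + 1 + 2 + 1 + 0 + 1 = 22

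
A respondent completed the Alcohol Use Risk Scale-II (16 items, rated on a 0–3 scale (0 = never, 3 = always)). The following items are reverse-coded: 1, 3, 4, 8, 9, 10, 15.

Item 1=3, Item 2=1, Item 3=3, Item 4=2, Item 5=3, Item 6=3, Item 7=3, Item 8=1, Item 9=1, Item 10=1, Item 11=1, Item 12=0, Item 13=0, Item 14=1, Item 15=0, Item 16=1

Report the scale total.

23

Reverse-coded items (reverse-coded value = 3 − response):
  item 1: 3 − 3 = 0
  item 3: 3 − 3 = 0
  item 4: 3 − 2 = 1
  item 8: 3 − 1 = 2
  item 9: 3 − 1 = 2
  item 10: 3 − 1 = 2
  item 15: 3 − 0 = 3
Scored responses: 0, 1, 0, 1, 3, 3, 3, 2, 2, 2, 1, 0, 0, 1, 3, 1
Total = 0 + 1 + 0 + 1 + 3 + 3 + 3 + 2 + 2 + 2 + 1 + 0 + 0 + 1 + 3 + 1 = 23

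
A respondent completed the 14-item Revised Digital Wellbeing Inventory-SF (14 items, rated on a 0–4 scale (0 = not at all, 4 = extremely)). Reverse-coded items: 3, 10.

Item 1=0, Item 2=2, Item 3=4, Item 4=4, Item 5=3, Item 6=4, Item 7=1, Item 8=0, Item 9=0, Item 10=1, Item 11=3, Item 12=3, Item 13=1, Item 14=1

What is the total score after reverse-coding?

Reverse-coded items (on a 0–4 scale, reversed = 4 − raw):
  item 3: 4 − 4 = 0
  item 10: 4 − 1 = 3
Scored responses: 0, 2, 0, 4, 3, 4, 1, 0, 0, 3, 3, 3, 1, 1
Total = 0 + 2 + 0 + 4 + 3 + 4 + 1 + 0 + 0 + 3 + 3 + 3 + 1 + 1 = 25

25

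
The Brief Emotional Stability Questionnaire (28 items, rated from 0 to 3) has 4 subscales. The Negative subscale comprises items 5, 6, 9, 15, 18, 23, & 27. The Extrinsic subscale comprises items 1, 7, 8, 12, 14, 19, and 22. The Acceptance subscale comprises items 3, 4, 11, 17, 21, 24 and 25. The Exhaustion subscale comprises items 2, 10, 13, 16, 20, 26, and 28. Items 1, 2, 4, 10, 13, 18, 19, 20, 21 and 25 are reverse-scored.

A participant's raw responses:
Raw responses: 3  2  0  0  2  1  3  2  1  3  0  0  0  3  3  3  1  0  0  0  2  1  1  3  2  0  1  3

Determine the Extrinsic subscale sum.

Extrinsic items: 1, 7, 8, 12, 14, 19, 22.
Of these, items 1 & 19 are reverse-scored; reverse-coded value = 3 − response.
  item 1: 3 − 3 = 0
  item 7: 3
  item 8: 2
  item 12: 0
  item 14: 3
  item 19: 3 − 0 = 3
  item 22: 1
Sum = 0 + 3 + 2 + 0 + 3 + 3 + 1 = 12

12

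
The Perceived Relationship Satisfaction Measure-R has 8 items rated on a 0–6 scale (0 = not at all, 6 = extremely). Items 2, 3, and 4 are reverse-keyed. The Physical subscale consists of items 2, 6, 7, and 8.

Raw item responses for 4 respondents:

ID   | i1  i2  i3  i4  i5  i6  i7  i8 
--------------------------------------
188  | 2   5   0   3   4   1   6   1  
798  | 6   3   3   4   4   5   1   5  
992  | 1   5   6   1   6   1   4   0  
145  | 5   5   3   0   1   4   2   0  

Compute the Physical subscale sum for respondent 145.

7

Respondent 145 raw: 5, 5, 3, 0, 1, 4, 2, 0.
Physical items: 2, 6, 7, 8.
Reverse-coded (on a 0–6 scale, reversed = 6 − raw):
  item 2: 6 − 5 = 1
  item 6: 4
  item 7: 2
  item 8: 0
Sum = 1 + 4 + 2 + 0 = 7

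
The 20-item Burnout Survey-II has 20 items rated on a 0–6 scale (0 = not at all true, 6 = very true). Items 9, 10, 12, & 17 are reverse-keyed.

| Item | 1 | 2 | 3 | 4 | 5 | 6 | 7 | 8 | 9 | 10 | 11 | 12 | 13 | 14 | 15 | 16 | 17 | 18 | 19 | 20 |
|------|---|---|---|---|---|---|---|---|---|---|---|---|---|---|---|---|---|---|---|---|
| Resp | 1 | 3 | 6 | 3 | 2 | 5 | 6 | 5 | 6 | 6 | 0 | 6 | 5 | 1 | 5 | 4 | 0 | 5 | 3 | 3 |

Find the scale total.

63

Apply reverse scoring (on a 0–6 scale, reversed = 6 − raw):
  item 9: 6 − 6 = 0
  item 10: 6 − 6 = 0
  item 12: 6 − 6 = 0
  item 17: 6 − 0 = 6
Scored items: 1, 3, 6, 3, 2, 5, 6, 5, 0, 0, 0, 0, 5, 1, 5, 4, 6, 5, 3, 3
Total = 1 + 3 + 6 + 3 + 2 + 5 + 6 + 5 + 0 + 0 + 0 + 0 + 5 + 1 + 5 + 4 + 6 + 5 + 3 + 3 = 63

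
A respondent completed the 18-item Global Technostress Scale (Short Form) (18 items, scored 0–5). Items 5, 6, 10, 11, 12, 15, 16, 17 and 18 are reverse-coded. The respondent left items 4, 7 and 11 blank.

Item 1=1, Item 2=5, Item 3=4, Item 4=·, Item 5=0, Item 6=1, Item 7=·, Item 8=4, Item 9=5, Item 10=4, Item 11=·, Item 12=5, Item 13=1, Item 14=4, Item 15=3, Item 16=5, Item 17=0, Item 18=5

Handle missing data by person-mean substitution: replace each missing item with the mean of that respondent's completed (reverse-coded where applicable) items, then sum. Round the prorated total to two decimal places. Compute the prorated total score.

49.20

Reverse-coded (on a 0–5 scale, reversed = 5 − raw):
  item 5: 5 − 0 = 5
  item 6: 5 − 1 = 4
  item 10: 5 − 4 = 1
  item 12: 5 − 5 = 0
  item 15: 5 − 3 = 2
  item 16: 5 − 5 = 0
  item 17: 5 − 0 = 5
  item 18: 5 − 5 = 0
Completed scored items (15 of 18): 1, 5, 4, 5, 4, 4, 5, 1, 0, 1, 4, 2, 0, 5, 0; sum = 41.
Person mean = 41 / 15 ≈ 2.7333
Prorated total = (41 / 15) × 18 = 49.20 (to 2 dp)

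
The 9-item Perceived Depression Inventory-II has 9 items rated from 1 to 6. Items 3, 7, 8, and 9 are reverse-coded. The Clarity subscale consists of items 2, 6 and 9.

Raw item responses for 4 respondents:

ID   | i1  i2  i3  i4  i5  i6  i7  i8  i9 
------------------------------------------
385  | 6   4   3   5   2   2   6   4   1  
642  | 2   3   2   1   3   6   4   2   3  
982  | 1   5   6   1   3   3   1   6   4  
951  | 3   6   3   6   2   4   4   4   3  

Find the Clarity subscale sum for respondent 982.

11

Respondent 982 raw: 1, 5, 6, 1, 3, 3, 1, 6, 4.
Clarity items: 2, 6, 9.
Reverse-coded (reverse-coded value = 7 − response):
  item 2: 5
  item 6: 3
  item 9: 7 − 4 = 3
Sum = 5 + 3 + 3 = 11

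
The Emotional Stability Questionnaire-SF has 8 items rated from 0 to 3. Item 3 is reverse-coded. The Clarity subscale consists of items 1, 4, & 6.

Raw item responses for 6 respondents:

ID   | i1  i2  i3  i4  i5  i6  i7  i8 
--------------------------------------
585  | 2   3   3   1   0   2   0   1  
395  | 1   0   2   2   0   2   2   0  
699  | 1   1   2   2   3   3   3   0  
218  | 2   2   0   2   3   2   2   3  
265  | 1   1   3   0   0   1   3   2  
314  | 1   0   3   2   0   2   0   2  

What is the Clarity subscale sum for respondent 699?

Respondent 699 raw: 1, 1, 2, 2, 3, 3, 3, 0.
Clarity items: 1, 4, 6.
Reverse-coded (on a 0–3 scale, reversed = 3 − raw):
  item 1: 1
  item 4: 2
  item 6: 3
Sum = 1 + 2 + 3 = 6

6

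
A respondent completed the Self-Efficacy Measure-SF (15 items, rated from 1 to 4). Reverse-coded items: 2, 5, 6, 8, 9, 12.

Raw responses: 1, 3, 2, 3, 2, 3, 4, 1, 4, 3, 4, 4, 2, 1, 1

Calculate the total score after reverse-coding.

34

Reverse-coded items (reverse-coded value = 5 − response):
  item 2: 5 − 3 = 2
  item 5: 5 − 2 = 3
  item 6: 5 − 3 = 2
  item 8: 5 − 1 = 4
  item 9: 5 − 4 = 1
  item 12: 5 − 4 = 1
After reverse-coding: 1, 2, 2, 3, 3, 2, 4, 4, 1, 3, 4, 1, 2, 1, 1
Total = 1 + 2 + 2 + 3 + 3 + 2 + 4 + 4 + 1 + 3 + 4 + 1 + 2 + 1 + 1 = 34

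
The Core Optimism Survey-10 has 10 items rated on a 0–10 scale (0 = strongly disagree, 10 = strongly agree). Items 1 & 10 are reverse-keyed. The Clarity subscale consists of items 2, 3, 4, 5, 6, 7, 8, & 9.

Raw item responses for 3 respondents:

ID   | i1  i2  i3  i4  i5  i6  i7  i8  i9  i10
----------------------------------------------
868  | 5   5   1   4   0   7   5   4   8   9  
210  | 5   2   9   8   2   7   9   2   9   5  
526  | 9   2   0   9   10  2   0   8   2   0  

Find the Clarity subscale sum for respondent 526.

Respondent 526 raw: 9, 2, 0, 9, 10, 2, 0, 8, 2, 0.
Clarity items: 2, 3, 4, 5, 6, 7, 8, 9.
Reverse-coded (on a 0–10 scale, reversed = 10 − raw):
  item 2: 2
  item 3: 0
  item 4: 9
  item 5: 10
  item 6: 2
  item 7: 0
  item 8: 8
  item 9: 2
Sum = 2 + 0 + 9 + 10 + 2 + 0 + 8 + 2 = 33

33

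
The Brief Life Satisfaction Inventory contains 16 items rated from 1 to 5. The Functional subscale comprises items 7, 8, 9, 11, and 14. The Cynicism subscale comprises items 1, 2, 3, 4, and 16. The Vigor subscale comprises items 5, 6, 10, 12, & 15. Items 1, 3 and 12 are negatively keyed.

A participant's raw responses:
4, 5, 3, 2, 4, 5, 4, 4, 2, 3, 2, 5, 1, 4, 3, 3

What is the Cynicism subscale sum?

15

Cynicism items: 1, 2, 3, 4, 16.
Of these, items 1 & 3 are negatively keyed; on a 1–5 scale, reversed = 6 − raw.
  item 1: 6 − 4 = 2
  item 2: 5
  item 3: 6 − 3 = 3
  item 4: 2
  item 16: 3
Sum = 2 + 5 + 3 + 2 + 3 = 15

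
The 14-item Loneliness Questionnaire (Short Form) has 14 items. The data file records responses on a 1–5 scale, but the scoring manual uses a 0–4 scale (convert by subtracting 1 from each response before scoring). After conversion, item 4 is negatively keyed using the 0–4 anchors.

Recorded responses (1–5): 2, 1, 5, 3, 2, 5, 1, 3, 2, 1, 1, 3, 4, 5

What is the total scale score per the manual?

Convert to 0–4: 1, 0, 4, 2, 1, 4, 0, 2, 1, 0, 0, 2, 3, 4
Reverse-coded (reversed = (0+4) − raw = 4 − raw):
  item 4: 4 − 2 = 2
Scored: 1, 0, 4, 2, 1, 4, 0, 2, 1, 0, 0, 2, 3, 4
Total = 24

24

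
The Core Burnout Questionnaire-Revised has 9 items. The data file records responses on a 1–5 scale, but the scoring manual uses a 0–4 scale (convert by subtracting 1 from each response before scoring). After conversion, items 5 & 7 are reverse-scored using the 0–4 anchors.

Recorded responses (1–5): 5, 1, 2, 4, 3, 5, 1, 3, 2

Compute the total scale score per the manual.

Convert to 0–4: 4, 0, 1, 3, 2, 4, 0, 2, 1
Reverse-coded (reversed = (0+4) − raw = 4 − raw):
  item 5: 4 − 2 = 2
  item 7: 4 − 0 = 4
Scored: 4, 0, 1, 3, 2, 4, 4, 2, 1
Total = 21

21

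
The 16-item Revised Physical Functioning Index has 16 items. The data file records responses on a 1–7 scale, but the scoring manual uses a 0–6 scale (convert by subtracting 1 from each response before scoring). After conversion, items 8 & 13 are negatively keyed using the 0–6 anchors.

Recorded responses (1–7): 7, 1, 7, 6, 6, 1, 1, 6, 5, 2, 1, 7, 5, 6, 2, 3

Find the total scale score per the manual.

Convert to 0–6: 6, 0, 6, 5, 5, 0, 0, 5, 4, 1, 0, 6, 4, 5, 1, 2
Reverse-coded (reverse-coded value = 6 − response):
  item 8: 6 − 5 = 1
  item 13: 6 − 4 = 2
Scored: 6, 0, 6, 5, 5, 0, 0, 1, 4, 1, 0, 6, 2, 5, 1, 2
Total = 44

44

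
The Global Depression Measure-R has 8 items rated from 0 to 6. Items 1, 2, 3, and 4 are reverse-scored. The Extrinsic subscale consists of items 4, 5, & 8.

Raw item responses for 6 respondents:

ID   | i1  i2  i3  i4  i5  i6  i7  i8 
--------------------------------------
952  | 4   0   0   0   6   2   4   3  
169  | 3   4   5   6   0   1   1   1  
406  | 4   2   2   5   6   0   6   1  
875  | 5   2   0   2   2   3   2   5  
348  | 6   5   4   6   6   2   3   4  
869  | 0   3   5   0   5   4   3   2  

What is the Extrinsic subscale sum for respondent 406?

Respondent 406 raw: 4, 2, 2, 5, 6, 0, 6, 1.
Extrinsic items: 4, 5, 8.
Reverse-coded (reverse-coded value = 6 − response):
  item 4: 6 − 5 = 1
  item 5: 6
  item 8: 1
Sum = 1 + 6 + 1 = 8

8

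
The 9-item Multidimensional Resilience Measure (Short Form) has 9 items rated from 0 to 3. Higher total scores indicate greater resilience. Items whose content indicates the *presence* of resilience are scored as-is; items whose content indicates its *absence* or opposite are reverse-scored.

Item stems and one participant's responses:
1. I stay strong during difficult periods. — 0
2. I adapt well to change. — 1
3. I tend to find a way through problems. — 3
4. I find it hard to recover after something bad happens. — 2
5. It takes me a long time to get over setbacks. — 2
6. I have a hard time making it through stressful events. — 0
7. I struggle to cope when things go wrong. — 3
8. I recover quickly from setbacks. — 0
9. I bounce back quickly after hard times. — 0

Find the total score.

9

Items 4, 5, 6, 7 describe the absence/opposite of resilience → reverse-score.
on a 0–3 scale, reversed = 3 − raw.
  item 1: 0
  item 2: 1
  item 3: 3
  item 4: 3 − 2 = 1
  item 5: 3 − 2 = 1
  item 6: 3 − 0 = 3
  item 7: 3 − 3 = 0
  item 8: 0
  item 9: 0
Total = 0 + 1 + 3 + 1 + 1 + 3 + 0 + 0 + 0 = 9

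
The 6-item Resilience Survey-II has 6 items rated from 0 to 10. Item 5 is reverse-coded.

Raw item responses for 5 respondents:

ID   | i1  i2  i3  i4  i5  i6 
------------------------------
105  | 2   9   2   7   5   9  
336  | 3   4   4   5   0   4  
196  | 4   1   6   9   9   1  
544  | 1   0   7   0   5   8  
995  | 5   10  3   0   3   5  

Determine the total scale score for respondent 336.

Respondent 336 raw: 3, 4, 4, 5, 0, 4.
Reverse-coded (reversed = (0+10) − raw = 10 − raw):
  item 1: 3
  item 2: 4
  item 3: 4
  item 4: 5
  item 5: 10 − 0 = 10
  item 6: 4
Sum = 3 + 4 + 4 + 5 + 10 + 4 = 30

30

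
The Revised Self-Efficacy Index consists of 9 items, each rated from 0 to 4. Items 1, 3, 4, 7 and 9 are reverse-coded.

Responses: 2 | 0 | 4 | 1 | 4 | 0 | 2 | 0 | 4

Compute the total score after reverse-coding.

11

Raw sum = 17. Reverse-coded items: 1, 3, 4, 7, 9; their raw sum = 13.
Each reversal replaces raw with 4 − raw, changing the total by 4 − 2·raw per item.
Total = 17 + 5·4 − 2·13 = 17 + 20 − 26 = 11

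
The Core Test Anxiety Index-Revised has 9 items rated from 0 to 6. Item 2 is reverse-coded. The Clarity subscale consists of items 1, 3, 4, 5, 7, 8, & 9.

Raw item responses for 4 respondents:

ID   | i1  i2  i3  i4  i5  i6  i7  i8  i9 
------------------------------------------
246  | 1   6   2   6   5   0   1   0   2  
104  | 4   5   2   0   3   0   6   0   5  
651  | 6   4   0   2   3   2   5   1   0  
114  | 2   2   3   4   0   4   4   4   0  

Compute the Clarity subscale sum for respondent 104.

20

Respondent 104 raw: 4, 5, 2, 0, 3, 0, 6, 0, 5.
Clarity items: 1, 3, 4, 5, 7, 8, 9.
Reverse-coded (reverse-coded value = 6 − response):
  item 1: 4
  item 3: 2
  item 4: 0
  item 5: 3
  item 7: 6
  item 8: 0
  item 9: 5
Sum = 4 + 2 + 0 + 3 + 6 + 0 + 5 = 20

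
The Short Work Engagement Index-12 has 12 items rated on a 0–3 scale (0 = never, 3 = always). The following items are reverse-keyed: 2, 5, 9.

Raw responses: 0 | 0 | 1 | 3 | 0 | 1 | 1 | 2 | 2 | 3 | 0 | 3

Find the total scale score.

Reverse-keyed items use 3 − raw:
  item 2: 3 − 0 = 3
  item 5: 3 − 0 = 3
  item 9: 3 − 2 = 1
Scored items: 0, 3, 1, 3, 3, 1, 1, 2, 1, 3, 0, 3
Total = 0 + 3 + 1 + 3 + 3 + 1 + 1 + 2 + 1 + 3 + 0 + 3 = 21

21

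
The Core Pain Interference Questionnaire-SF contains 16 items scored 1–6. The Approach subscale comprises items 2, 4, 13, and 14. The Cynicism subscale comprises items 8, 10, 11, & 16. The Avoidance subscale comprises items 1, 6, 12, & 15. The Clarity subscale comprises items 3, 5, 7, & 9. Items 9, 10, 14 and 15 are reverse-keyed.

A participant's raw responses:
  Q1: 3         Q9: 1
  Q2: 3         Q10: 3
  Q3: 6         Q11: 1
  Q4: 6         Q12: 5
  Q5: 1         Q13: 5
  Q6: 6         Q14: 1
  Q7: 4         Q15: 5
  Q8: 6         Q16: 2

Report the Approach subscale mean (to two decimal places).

5.00

Approach items: 2, 4, 13, 14.
Of these, item 14 is reverse-keyed; reversed = (1+6) − raw = 7 − raw.
  item 2: 3
  item 4: 6
  item 13: 5
  item 14: 7 − 1 = 6
Sum = 3 + 6 + 5 + 6 = 20
Mean = 20 / 4 = 5.00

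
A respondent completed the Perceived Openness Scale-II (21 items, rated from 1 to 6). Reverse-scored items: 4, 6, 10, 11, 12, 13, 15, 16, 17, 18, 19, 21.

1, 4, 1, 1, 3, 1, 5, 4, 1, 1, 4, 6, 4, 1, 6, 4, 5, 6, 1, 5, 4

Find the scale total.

Reverse-scored items use 7 − raw:
  item 4: 7 − 1 = 6
  item 6: 7 − 1 = 6
  item 10: 7 − 1 = 6
  item 11: 7 − 4 = 3
  item 12: 7 − 6 = 1
  item 13: 7 − 4 = 3
  item 15: 7 − 6 = 1
  item 16: 7 − 4 = 3
  item 17: 7 − 5 = 2
  item 18: 7 − 6 = 1
  item 19: 7 − 1 = 6
  item 21: 7 − 4 = 3
After reverse-coding: 1, 4, 1, 6, 3, 6, 5, 4, 1, 6, 3, 1, 3, 1, 1, 3, 2, 1, 6, 5, 3
Total = 1 + 4 + 1 + 6 + 3 + 6 + 5 + 4 + 1 + 6 + 3 + 1 + 3 + 1 + 1 + 3 + 2 + 1 + 6 + 5 + 3 = 66

66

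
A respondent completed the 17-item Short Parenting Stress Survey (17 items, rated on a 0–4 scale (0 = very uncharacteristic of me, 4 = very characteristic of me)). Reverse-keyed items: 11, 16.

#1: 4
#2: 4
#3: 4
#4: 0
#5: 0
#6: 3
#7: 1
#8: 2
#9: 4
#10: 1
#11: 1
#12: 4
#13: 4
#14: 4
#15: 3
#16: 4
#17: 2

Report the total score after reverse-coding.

43

Reverse-coded items (reverse-coded value = 4 − response):
  item 11: 4 − 1 = 3
  item 16: 4 − 4 = 0
After reverse-coding: 4, 4, 4, 0, 0, 3, 1, 2, 4, 1, 3, 4, 4, 4, 3, 0, 2
Total = 4 + 4 + 4 + 0 + 0 + 3 + 1 + 2 + 4 + 1 + 3 + 4 + 4 + 4 + 3 + 0 + 2 = 43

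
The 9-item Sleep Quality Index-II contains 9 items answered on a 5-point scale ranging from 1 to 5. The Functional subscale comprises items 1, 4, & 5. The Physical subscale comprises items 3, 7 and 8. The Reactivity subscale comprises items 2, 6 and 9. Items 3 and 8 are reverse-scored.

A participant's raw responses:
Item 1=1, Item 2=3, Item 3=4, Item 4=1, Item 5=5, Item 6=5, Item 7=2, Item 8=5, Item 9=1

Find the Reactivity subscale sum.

Reactivity items: 2, 6, 9.
  item 2: 3
  item 6: 5
  item 9: 1
Sum = 3 + 5 + 1 = 9

9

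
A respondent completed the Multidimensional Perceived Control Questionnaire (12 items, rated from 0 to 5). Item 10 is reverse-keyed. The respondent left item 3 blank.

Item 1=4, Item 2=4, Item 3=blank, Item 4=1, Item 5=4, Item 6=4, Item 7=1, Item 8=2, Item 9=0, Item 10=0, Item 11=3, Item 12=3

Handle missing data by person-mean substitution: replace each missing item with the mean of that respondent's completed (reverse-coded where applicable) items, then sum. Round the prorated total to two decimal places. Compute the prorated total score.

Reverse-coded (reversed = (0+5) − raw = 5 − raw):
  item 10: 5 − 0 = 5
Completed scored items (11 of 12): 4, 4, 1, 4, 4, 1, 2, 0, 5, 3, 3; sum = 31.
Person mean = 31 / 11 ≈ 2.8182
Prorated total = (31 / 11) × 12 = 33.82 (to 2 dp)

33.82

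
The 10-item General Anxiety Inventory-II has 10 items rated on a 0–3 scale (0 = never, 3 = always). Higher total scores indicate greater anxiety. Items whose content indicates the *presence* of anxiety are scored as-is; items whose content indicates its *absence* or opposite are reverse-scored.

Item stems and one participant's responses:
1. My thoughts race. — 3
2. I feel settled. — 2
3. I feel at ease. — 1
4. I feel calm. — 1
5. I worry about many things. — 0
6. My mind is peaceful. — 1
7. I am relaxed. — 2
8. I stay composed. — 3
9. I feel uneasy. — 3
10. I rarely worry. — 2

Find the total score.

Items 2, 3, 4, 6, 7, 8, 10 describe the absence/opposite of anxiety → reverse-score.
on a 0–3 scale, reversed = 3 − raw.
  item 1: 3
  item 2: 3 − 2 = 1
  item 3: 3 − 1 = 2
  item 4: 3 − 1 = 2
  item 5: 0
  item 6: 3 − 1 = 2
  item 7: 3 − 2 = 1
  item 8: 3 − 3 = 0
  item 9: 3
  item 10: 3 − 2 = 1
Total = 3 + 1 + 2 + 2 + 0 + 2 + 1 + 0 + 3 + 1 = 15

15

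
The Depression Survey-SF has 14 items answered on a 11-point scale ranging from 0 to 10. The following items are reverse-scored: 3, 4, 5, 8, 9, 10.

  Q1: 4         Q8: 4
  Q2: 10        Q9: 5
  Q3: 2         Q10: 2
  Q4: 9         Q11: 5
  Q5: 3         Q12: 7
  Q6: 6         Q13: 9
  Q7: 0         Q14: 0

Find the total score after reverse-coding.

Reverse-scored items use 10 − raw:
  item 3: 10 − 2 = 8
  item 4: 10 − 9 = 1
  item 5: 10 − 3 = 7
  item 8: 10 − 4 = 6
  item 9: 10 − 5 = 5
  item 10: 10 − 2 = 8
Scored items: 4, 10, 8, 1, 7, 6, 0, 6, 5, 8, 5, 7, 9, 0
Total = 4 + 10 + 8 + 1 + 7 + 6 + 0 + 6 + 5 + 8 + 5 + 7 + 9 + 0 = 76

76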